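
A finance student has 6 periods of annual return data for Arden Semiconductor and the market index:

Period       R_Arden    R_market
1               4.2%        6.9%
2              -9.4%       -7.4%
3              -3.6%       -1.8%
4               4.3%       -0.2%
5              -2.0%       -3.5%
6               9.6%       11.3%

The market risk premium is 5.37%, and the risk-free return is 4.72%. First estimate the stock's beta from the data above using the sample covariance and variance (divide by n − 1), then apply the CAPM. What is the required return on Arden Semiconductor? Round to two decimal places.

9.55%

Mean R_i = (4.2 − 9.4 − 3.6 + 4.3 − 2.0 + 9.6) / 6 = 0.5167%
Mean R_m = (6.9 − 7.4 − 1.8 − 0.2 − 3.5 + 11.3) / 6 = 0.8833%
Σ(R_i − R̄_i)(R_m − R̄_m) = 216.9017  ⇒  Cov = 216.9017 / 5 = 43.3803
Σ(R_m − R̄_m)² = 240.9083  ⇒  Var(R_m) = 240.9083 / 5 = 48.1817
β = Cov / Var(R_m) = 43.3803 / 48.1817 = 0.9003
E(R) = R_f + β × MRP = 4.72% + 0.9003 × 5.37% = 9.55%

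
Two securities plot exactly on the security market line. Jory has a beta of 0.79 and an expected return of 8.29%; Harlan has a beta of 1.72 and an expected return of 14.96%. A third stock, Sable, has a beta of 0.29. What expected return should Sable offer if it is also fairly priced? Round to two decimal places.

MRP (SML slope) = (14.96% − 8.29%) / (1.72 − 0.79) = 6.67% / 0.93 = 7.1720%
R_f (intercept) = 8.29% − 0.79 × 7.1720% = 2.6241%
E(R_Sable) = R_f + β × MRP = 2.6241% + 0.29 × 7.1720% = 4.70%

4.70%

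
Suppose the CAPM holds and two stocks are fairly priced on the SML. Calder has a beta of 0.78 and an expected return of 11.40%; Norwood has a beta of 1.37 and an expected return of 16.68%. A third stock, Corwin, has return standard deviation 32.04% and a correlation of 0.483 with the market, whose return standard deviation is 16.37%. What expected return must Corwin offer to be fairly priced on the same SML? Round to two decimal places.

MRP = (16.68% − 11.40%) / (1.37 − 0.78) = 8.9492%
R_f = 11.40% − 0.78 × 8.9492% = 4.4196%
β_Corwin = ρ·σ_i/σ_m = 0.483 × 32.04 / 16.37 = 0.9453
E(R_Corwin) = R_f + β × MRP = 4.4196% + 0.9453 × 8.9492% = 12.88%

12.88%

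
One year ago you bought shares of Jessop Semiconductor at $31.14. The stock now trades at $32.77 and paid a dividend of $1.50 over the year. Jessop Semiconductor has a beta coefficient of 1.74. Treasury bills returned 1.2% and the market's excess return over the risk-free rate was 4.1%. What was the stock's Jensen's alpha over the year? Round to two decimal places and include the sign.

Realised HPR = (P1 + D1 − P0) / P0 = (32.77 + 1.50 − 31.14) / 31.14 = 3.13 / 31.14 = 10.0514%
CAPM required = R_f + β·MRP = 1.2% + 1.74 × 4.1% = 8.3340%
α = realised − required = 10.0514% − 8.3340% = +1.72%

+1.72%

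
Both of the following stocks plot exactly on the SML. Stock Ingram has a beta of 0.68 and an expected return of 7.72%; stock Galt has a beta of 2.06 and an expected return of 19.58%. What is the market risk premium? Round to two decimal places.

8.59%

Both satisfy E(R) = R_f + β·MRP, so the slope of the SML is
MRP = (19.58% − 7.72%) / (2.06 − 0.68) = 11.86% / 1.38 = 8.5942%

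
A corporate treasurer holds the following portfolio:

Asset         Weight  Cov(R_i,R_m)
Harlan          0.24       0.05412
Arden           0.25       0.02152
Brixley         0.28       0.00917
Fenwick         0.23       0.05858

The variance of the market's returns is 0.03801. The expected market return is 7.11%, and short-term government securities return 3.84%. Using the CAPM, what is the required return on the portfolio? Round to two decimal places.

β_Harlan = 0.05412 / 0.03801 = 1.4238
β_Arden = 0.02152 / 0.03801 = 0.5662
β_Brixley = 0.00917 / 0.03801 = 0.2413
β_Fenwick = 0.05858 / 0.03801 = 1.5412
β_P = Σ w_i β_i = 0.24×1.4238 + 0.25×0.5662 + 0.28×0.2413 + 0.23×1.5412 = 0.9053
MRP = 7.11% − 3.84% = 3.27%
E(R_P) = R_f + β_P × MRP = 3.84% + 0.9053 × 3.27% = 6.80%

6.80%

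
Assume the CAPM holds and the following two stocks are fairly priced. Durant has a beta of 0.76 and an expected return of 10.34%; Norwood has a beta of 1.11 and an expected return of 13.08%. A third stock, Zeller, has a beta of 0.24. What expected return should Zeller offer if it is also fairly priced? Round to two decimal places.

MRP (SML slope) = (13.08% − 10.34%) / (1.11 − 0.76) = 2.74% / 0.35 = 7.8286%
R_f (intercept) = 10.34% − 0.76 × 7.8286% = 4.3903%
E(R_Zeller) = R_f + β × MRP = 4.3903% + 0.24 × 7.8286% = 6.27%

6.27%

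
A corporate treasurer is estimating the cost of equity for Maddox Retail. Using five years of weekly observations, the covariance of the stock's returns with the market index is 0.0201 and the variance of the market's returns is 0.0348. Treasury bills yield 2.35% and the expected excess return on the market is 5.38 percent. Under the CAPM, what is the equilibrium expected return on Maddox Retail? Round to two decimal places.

5.46%

β = Cov(R_i, R_m) / Var(R_m) = 0.0201 / 0.0348 = 0.5776
E(R) = R_f + β × MRP = 2.35% + 0.5776 × 5.38% = 5.46%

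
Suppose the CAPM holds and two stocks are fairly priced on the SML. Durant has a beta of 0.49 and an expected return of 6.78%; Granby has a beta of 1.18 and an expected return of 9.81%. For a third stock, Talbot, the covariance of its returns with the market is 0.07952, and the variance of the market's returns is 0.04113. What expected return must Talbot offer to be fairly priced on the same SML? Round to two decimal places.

13.12%

MRP = (9.81% − 6.78%) / (1.18 − 0.49) = 4.3913%
R_f = 6.78% − 0.49 × 4.3913% = 4.6283%
β_Talbot = Cov / Var(R_m) = 0.07952 / 0.04113 = 1.9334
E(R_Talbot) = R_f + β × MRP = 4.6283% + 1.9334 × 4.3913% = 13.12%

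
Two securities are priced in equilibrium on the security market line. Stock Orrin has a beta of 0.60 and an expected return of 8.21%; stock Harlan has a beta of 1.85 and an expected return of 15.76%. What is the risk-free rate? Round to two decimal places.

Both satisfy E(R) = R_f + β·MRP, so the slope of the SML is
MRP = (15.76% − 8.21%) / (1.85 − 0.60) = 7.55% / 1.25 = 6.0400%
R_f = E(R_Orrin) − β_Orrin·MRP = 8.21% − 0.60 × 6.0400% = 4.5860%

4.59%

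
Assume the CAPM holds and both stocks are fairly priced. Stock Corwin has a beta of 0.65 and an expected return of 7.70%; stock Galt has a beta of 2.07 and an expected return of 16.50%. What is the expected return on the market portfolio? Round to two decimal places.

9.87%

Both satisfy E(R) = R_f + β·MRP, so the slope of the SML is
MRP = (16.50% − 7.70%) / (2.07 − 0.65) = 8.80% / 1.42 = 6.1972%
R_f = E(R_Corwin) − β_Corwin·MRP = 7.70% − 0.65 × 6.1972% = 3.6718%
E(R_m) = R_f + MRP = 3.6718% + 6.1972% = 9.87%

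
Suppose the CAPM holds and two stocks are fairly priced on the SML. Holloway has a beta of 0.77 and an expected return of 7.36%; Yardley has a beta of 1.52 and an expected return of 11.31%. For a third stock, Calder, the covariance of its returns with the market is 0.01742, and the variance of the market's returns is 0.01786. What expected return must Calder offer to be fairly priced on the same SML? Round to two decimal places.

8.44%

MRP = (11.31% − 7.36%) / (1.52 − 0.77) = 5.2667%
R_f = 7.36% − 0.77 × 5.2667% = 3.3046%
β_Calder = Cov / Var(R_m) = 0.01742 / 0.01786 = 0.9754
E(R_Calder) = R_f + β × MRP = 3.3046% + 0.9754 × 5.2667% = 8.44%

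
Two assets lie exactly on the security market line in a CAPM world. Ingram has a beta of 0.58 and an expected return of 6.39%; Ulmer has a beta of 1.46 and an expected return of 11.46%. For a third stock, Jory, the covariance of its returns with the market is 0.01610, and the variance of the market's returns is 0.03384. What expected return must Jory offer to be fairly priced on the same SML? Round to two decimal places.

MRP = (11.46% − 6.39%) / (1.46 − 0.58) = 5.7614%
R_f = 6.39% − 0.58 × 5.7614% = 3.0484%
β_Jory = Cov / Var(R_m) = 0.01610 / 0.03384 = 0.4758
E(R_Jory) = R_f + β × MRP = 3.0484% + 0.4758 × 5.7614% = 5.79%

5.79%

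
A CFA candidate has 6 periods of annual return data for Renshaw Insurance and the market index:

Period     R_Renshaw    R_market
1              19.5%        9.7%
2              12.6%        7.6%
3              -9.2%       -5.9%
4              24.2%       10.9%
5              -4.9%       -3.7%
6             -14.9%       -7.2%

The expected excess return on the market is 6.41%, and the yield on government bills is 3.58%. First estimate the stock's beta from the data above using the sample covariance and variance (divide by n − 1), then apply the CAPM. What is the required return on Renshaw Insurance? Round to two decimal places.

15.99%

Mean R_i = (19.5 + 12.6 − 9.2 + 24.2 − 4.9 − 14.9) / 6 = 4.5500%
Mean R_m = (9.7 + 7.6 − 5.9 + 10.9 − 3.7 − 7.2) / 6 = 1.9000%
Σ(R_i − R̄_i)(R_m − R̄_m) = 676.5100  ⇒  Cov = 676.5100 / 5 = 135.3020
Σ(R_m − R̄_m)² = 349.3400  ⇒  Var(R_m) = 349.3400 / 5 = 69.8680
β = Cov / Var(R_m) = 135.3020 / 69.8680 = 1.9365
E(R) = R_f + β × MRP = 3.58% + 1.9365 × 6.41% = 15.99%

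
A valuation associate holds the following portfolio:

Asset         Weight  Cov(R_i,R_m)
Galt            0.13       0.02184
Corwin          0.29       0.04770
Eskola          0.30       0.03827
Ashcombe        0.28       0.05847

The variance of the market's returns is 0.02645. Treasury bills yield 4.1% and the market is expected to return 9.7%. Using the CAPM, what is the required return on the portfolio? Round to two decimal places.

13.53%

β_Galt = 0.02184 / 0.02645 = 0.8257
β_Corwin = 0.04770 / 0.02645 = 1.8034
β_Eskola = 0.03827 / 0.02645 = 1.4469
β_Ashcombe = 0.05847 / 0.02645 = 2.2106
β_P = Σ w_i β_i = 0.13×0.8257 + 0.29×1.8034 + 0.30×1.4469 + 0.28×2.2106 = 1.6834
MRP = 9.7% − 4.1% = 5.60%
E(R_P) = R_f + β_P × MRP = 4.1% + 1.6834 × 5.6% = 13.53%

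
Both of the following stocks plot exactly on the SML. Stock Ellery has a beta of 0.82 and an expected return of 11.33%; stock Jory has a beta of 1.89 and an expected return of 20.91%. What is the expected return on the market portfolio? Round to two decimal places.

12.94%

Both satisfy E(R) = R_f + β·MRP, so the slope of the SML is
MRP = (20.91% − 11.33%) / (1.89 − 0.82) = 9.58% / 1.07 = 8.9533%
R_f = E(R_Ellery) − β_Ellery·MRP = 11.33% − 0.82 × 8.9533% = 3.9883%
E(R_m) = R_f + MRP = 3.9883% + 8.9533% = 12.94%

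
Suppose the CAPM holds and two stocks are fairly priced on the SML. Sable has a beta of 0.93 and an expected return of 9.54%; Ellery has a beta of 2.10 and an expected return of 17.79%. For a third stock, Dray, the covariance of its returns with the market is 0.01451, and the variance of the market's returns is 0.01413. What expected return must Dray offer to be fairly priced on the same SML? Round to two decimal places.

10.22%

MRP = (17.79% − 9.54%) / (2.10 − 0.93) = 7.0513%
R_f = 9.54% − 0.93 × 7.0513% = 2.9823%
β_Dray = Cov / Var(R_m) = 0.01451 / 0.01413 = 1.0269
E(R_Dray) = R_f + β × MRP = 2.9823% + 1.0269 × 7.0513% = 10.22%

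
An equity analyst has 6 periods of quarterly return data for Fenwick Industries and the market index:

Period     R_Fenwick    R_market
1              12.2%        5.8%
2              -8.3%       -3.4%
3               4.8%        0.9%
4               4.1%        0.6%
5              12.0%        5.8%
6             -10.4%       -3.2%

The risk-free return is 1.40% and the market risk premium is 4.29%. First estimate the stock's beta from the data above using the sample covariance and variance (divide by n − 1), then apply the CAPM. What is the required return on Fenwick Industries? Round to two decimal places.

11.35%

Mean R_i = (12.2 − 8.3 + 4.8 + 4.1 + 12.0 − 10.4) / 6 = 2.4000%
Mean R_m = (5.8 − 3.4 + 0.9 + 0.6 + 5.8 − 3.2) / 6 = 1.0833%
Σ(R_i − R̄_i)(R_m − R̄_m) = 193.0400  ⇒  Cov = 193.0400 / 5 = 38.6080
Σ(R_m − R̄_m)² = 83.2083  ⇒  Var(R_m) = 83.2083 / 5 = 16.6417
β = Cov / Var(R_m) = 38.6080 / 16.6417 = 2.3200
E(R) = R_f + β × MRP = 1.40% + 2.3200 × 4.29% = 11.35%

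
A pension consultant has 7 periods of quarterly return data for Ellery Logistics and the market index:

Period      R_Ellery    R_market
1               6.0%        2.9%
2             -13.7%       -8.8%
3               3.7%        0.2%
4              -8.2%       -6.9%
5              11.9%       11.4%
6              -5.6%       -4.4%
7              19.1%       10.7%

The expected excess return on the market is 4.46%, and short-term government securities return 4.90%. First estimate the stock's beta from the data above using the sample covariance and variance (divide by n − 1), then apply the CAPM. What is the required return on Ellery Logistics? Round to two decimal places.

11.14%

Mean R_i = (6.0 − 13.7 + 3.7 − 8.2 + 11.9 − 5.6 + 19.1) / 7 = 1.8857%
Mean R_m = (2.9 − 8.8 + 0.2 − 6.9 + 11.4 − 4.4 + 10.7) / 7 = 0.7286%
Σ(R_i − R̄_i)(R_m − R̄_m) = 550.3329  ⇒  Cov = 550.3329 / 6 = 91.7222
Σ(R_m − R̄_m)² = 393.5943  ⇒  Var(R_m) = 393.5943 / 6 = 65.5991
β = Cov / Var(R_m) = 91.7222 / 65.5991 = 1.3982
E(R) = R_f + β × MRP = 4.90% + 1.3982 × 4.46% = 11.14%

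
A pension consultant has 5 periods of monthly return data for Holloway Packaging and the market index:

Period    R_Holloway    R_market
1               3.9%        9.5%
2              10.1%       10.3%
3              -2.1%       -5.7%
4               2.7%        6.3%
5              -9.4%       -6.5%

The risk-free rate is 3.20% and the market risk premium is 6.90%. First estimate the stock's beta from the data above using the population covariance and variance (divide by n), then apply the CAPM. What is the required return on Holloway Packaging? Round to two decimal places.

8.69%

Mean R_i = (3.9 + 10.1 − 2.1 + 2.7 − 9.4) / 5 = 1.0400%
Mean R_m = (9.5 + 10.3 − 5.7 + 6.3 − 6.5) / 5 = 2.7800%
Σ(R_i − R̄_i)(R_m − R̄_m) = 216.7040  ⇒  Cov = 216.7040 / 5 = 43.3408
Σ(R_m − R̄_m)² = 272.1280  ⇒  Var(R_m) = 272.1280 / 5 = 54.4256
β = Cov / Var(R_m) = 43.3408 / 54.4256 = 0.7963
E(R) = R_f + β × MRP = 3.20% + 0.7963 × 6.90% = 8.69%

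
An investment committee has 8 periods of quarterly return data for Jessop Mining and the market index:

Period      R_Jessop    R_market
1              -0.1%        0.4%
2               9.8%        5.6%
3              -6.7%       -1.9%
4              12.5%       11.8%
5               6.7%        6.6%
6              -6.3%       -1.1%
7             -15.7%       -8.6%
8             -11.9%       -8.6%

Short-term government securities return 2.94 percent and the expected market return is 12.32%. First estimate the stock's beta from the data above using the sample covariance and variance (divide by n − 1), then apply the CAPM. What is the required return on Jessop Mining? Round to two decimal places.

Mean R_i = (-0.1 + 9.8 − 6.7 + 12.5 + 6.7 − 6.3 − 15.7 − 11.9) / 8 = -1.4625%
Mean R_m = (0.4 + 5.6 − 1.9 + 11.8 + 6.6 − 1.1 − 8.6 − 8.6) / 8 = 0.5250%
Σ(R_i − R̄_i)(R_m − R̄_m) = 509.7225  ⇒  Cov = 509.7225 / 7 = 72.8175
Σ(R_m − R̄_m)² = 364.8550  ⇒  Var(R_m) = 364.8550 / 7 = 52.1221
β = Cov / Var(R_m) = 72.8175 / 52.1221 = 1.3971
MRP = 12.32% − 2.94% = 9.38%
E(R) = R_f + β × MRP = 2.94% + 1.3971 × 9.38% = 16.04%

16.04%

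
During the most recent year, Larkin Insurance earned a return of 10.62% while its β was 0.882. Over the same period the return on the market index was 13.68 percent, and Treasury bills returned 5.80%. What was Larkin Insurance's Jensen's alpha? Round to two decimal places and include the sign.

-2.13%

Market excess return = 13.68% − 5.80% = 7.88%
CAPM benchmark = R_f + β(R_m − R_f) = 5.80% + 0.882 × 7.88% = 12.75016%
α = actual − benchmark = 10.62% − 12.75016% = -2.13%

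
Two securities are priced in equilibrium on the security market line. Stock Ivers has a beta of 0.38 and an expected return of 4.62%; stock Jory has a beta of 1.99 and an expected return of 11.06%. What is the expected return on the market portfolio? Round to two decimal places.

Both satisfy E(R) = R_f + β·MRP, so the slope of the SML is
MRP = (11.06% − 4.62%) / (1.99 − 0.38) = 6.44% / 1.61 = 4.0000%
R_f = E(R_Ivers) − β_Ivers·MRP = 4.62% − 0.38 × 4.0000% = 3.1000%
E(R_m) = R_f + MRP = 3.1000% + 4.0000% = 7.10%

7.10%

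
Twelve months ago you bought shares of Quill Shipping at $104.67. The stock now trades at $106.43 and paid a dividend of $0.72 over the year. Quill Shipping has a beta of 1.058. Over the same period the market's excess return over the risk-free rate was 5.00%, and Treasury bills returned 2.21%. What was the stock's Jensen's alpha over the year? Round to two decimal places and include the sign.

-5.13%

Realised HPR = (P1 + D1 − P0) / P0 = (106.43 + 0.72 − 104.67) / 104.67 = 2.48 / 104.67 = 2.3694%
CAPM required = R_f + β·MRP = 2.21% + 1.058 × 5.00% = 7.50000%
α = realised − required = 2.3694% − 7.50000% = -5.13%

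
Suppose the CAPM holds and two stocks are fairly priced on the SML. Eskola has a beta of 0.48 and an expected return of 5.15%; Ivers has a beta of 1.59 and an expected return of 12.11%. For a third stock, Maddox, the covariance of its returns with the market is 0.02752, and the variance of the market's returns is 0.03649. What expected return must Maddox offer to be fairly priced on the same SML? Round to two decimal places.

MRP = (12.11% − 5.15%) / (1.59 − 0.48) = 6.2703%
R_f = 5.15% − 0.48 × 6.2703% = 2.1403%
β_Maddox = Cov / Var(R_m) = 0.02752 / 0.03649 = 0.7542
E(R_Maddox) = R_f + β × MRP = 2.1403% + 0.7542 × 6.2703% = 6.87%

6.87%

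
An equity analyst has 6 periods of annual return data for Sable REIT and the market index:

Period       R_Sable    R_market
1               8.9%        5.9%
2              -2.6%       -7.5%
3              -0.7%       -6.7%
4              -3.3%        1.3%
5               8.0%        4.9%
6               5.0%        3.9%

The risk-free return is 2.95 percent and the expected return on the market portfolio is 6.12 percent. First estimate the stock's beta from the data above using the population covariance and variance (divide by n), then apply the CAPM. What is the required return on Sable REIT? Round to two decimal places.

5.22%

Mean R_i = (8.9 − 2.6 − 0.7 − 3.3 + 8.0 + 5.0) / 6 = 2.5500%
Mean R_m = (5.9 − 7.5 − 6.7 + 1.3 + 4.9 + 3.9) / 6 = 0.3000%
Σ(R_i − R̄_i)(R_m − R̄_m) = 126.5200  ⇒  Cov = 126.5200 / 6 = 21.0867
Σ(R_m − R̄_m)² = 176.3200  ⇒  Var(R_m) = 176.3200 / 6 = 29.3867
β = Cov / Var(R_m) = 21.0867 / 29.3867 = 0.7176
MRP = 6.12% − 2.95% = 3.17%
E(R) = R_f + β × MRP = 2.95% + 0.7176 × 3.17% = 5.22%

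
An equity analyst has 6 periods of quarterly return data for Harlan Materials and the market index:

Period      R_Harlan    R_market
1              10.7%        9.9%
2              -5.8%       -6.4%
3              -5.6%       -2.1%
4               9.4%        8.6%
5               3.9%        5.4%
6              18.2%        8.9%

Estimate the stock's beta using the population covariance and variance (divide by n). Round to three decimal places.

Mean R_i = (10.7 − 5.8 − 5.6 + 9.4 + 3.9 + 18.2) / 6 = 5.1333%
Mean R_m = (9.9 − 6.4 − 2.1 + 8.6 + 5.4 + 8.9) / 6 = 4.0500%
Σ(R_i − R̄_i)(R_m − R̄_m) = 293.9500  ⇒  Cov = 293.9500 / 6 = 48.9917
Σ(R_m − R̄_m)² = 227.2950  ⇒  Var(R_m) = 227.2950 / 6 = 37.8825
β = Cov / Var(R_m) = 48.9917 / 37.8825 = 1.2933

1.293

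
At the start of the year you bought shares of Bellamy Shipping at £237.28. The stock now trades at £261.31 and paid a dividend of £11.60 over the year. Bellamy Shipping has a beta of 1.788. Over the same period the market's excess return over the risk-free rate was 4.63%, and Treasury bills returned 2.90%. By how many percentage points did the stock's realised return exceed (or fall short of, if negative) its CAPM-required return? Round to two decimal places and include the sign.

+3.84%

Realised HPR = (P1 + D1 − P0) / P0 = (261.31 + 11.60 − 237.28) / 237.28 = 35.63 / 237.28 = 15.0160%
CAPM required = R_f + β·MRP = 2.90% + 1.788 × 4.63% = 11.17844%
α = realised − required = 15.0160% − 11.17844% = +3.84%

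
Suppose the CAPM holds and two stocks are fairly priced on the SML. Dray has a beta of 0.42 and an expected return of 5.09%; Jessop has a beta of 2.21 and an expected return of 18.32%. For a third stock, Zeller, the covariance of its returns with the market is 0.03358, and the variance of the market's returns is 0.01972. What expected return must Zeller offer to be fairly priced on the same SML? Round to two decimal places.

14.57%

MRP = (18.32% − 5.09%) / (2.21 − 0.42) = 7.3911%
R_f = 5.09% − 0.42 × 7.3911% = 1.9857%
β_Zeller = Cov / Var(R_m) = 0.03358 / 0.01972 = 1.7028
E(R_Zeller) = R_f + β × MRP = 1.9857% + 1.7028 × 7.3911% = 14.57%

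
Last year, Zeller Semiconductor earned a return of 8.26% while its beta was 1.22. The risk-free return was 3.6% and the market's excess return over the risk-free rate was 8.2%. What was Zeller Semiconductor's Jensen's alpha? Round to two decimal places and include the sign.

-5.34%

CAPM benchmark = R_f + β(R_m − R_f) = 3.6% + 1.22 × 8.2% = 13.6040%
α = actual − benchmark = 8.26% − 13.6040% = -5.34%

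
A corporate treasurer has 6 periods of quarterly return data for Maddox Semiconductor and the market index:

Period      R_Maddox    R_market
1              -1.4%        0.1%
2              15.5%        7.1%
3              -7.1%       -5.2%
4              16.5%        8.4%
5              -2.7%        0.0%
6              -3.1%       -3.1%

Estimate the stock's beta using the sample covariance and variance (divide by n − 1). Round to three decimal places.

Mean R_i = (-1.4 + 15.5 − 7.1 + 16.5 − 2.7 − 3.1) / 6 = 2.9500%
Mean R_m = (0.1 + 7.1 − 5.2 + 8.4 + 0.0 − 3.1) / 6 = 1.2167%
Σ(R_i − R̄_i)(R_m − R̄_m) = 273.5050  ⇒  Cov = 273.5050 / 5 = 54.7010
Σ(R_m − R̄_m)² = 148.7483  ⇒  Var(R_m) = 148.7483 / 5 = 29.7497
β = Cov / Var(R_m) = 54.7010 / 29.7497 = 1.8387

1.839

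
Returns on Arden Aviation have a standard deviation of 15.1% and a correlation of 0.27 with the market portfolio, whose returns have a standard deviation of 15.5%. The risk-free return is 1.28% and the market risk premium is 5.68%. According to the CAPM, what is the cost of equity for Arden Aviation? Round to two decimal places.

2.77%

β = ρ × σ_i / σ_m = 0.27 × 15.1% / 15.5% = 0.2630
E(R) = 1.28% + 0.2630 × 5.68% = 2.77%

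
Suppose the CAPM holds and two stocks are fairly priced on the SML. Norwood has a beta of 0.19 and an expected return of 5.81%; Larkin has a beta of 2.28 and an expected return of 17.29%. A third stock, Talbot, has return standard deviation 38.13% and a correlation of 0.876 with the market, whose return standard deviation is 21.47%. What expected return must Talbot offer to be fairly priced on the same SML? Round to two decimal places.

MRP = (17.29% − 5.81%) / (2.28 − 0.19) = 5.4928%
R_f = 5.81% − 0.19 × 5.4928% = 4.7664%
β_Talbot = ρ·σ_i/σ_m = 0.876 × 38.13 / 21.47 = 1.5557
E(R_Talbot) = R_f + β × MRP = 4.7664% + 1.5557 × 5.4928% = 13.31%

13.31%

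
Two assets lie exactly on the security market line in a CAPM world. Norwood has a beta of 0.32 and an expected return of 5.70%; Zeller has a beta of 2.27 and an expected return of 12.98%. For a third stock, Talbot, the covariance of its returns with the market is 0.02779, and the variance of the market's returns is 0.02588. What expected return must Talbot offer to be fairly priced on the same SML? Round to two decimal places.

MRP = (12.98% − 5.70%) / (2.27 − 0.32) = 3.7333%
R_f = 5.70% − 0.32 × 3.7333% = 4.5053%
β_Talbot = Cov / Var(R_m) = 0.02779 / 0.02588 = 1.0738
E(R_Talbot) = R_f + β × MRP = 4.5053% + 1.0738 × 3.7333% = 8.51%

8.51%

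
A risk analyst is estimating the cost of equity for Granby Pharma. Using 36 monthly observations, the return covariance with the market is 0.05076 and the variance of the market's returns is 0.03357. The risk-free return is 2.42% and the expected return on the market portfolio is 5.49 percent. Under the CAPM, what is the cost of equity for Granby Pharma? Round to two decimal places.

7.06%

β = Cov(R_i, R_m) / Var(R_m) = 0.05076 / 0.03357 = 1.5121
MRP = 5.49% − 2.42% = 3.07%
E(R) = R_f + β × MRP = 2.42% + 1.5121 × 3.07% = 7.06%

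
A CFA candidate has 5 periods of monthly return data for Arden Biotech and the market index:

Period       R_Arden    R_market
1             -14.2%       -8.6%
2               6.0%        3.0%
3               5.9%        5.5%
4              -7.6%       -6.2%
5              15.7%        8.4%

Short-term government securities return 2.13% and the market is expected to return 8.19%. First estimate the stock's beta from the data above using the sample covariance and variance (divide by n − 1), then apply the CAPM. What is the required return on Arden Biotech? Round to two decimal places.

Mean R_i = (-14.2 + 6.0 + 5.9 − 7.6 + 15.7) / 5 = 1.1600%
Mean R_m = (-8.6 + 3.0 + 5.5 − 6.2 + 8.4) / 5 = 0.4200%
Σ(R_i − R̄_i)(R_m − R̄_m) = 349.1340  ⇒  Cov = 349.1340 / 4 = 87.2835
Σ(R_m − R̄_m)² = 221.3280  ⇒  Var(R_m) = 221.3280 / 4 = 55.3320
β = Cov / Var(R_m) = 87.2835 / 55.3320 = 1.5775
MRP = 8.19% − 2.13% = 6.06%
E(R) = R_f + β × MRP = 2.13% + 1.5775 × 6.06% = 11.69%

11.69%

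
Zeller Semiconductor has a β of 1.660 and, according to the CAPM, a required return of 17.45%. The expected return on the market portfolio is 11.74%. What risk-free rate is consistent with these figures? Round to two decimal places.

3.09%

E(R) = R_f + β(E(R_m) − R_f) = R_f(1 − β) + β·E(R_m)
17.45% = R_f × (1 − 1.660) + 1.660 × 11.74%
17.45% = R_f × -0.660 + 19.48840%
R_f = (17.45% − 19.48840%) / -0.660 = 3.09%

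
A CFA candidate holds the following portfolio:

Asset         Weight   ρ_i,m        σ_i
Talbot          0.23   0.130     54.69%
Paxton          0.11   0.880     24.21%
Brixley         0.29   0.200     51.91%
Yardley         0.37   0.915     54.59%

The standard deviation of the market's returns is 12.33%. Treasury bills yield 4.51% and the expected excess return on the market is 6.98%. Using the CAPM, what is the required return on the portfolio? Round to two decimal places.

18.93%

β_Talbot = 0.130 × 54.69% / 12.33% = 0.5766
β_Paxton = 0.880 × 24.21% / 12.33% = 1.7279
β_Brixley = 0.200 × 51.91% / 12.33% = 0.8420
β_Yardley = 0.915 × 54.59% / 12.33% = 4.0511
β_P = Σ w_i β_i = 0.23×0.5766 + 0.11×1.7279 + 0.29×0.8420 + 0.37×4.0511 = 2.0658
E(R_P) = R_f + β_P × MRP = 4.51% + 2.0658 × 6.98% = 18.93%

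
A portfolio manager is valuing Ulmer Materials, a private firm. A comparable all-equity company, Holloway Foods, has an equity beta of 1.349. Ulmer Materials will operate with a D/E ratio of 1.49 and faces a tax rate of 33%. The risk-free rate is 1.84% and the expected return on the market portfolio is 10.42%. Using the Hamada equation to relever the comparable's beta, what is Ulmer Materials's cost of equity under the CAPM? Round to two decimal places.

β_L = β_U × [1 + (1 − t)(D/E)] = 1.349 × [1 + (1 − 0.33) × 1.49]
    = 1.349 × [1 + 0.67 × 1.49] = 1.349 × 1.9983 = 2.6957
MRP = 10.42% − 1.84% = 8.58%
E(R) = R_f + β_L × MRP = 1.84% + 2.6957 × 8.58% = 24.97%

24.97%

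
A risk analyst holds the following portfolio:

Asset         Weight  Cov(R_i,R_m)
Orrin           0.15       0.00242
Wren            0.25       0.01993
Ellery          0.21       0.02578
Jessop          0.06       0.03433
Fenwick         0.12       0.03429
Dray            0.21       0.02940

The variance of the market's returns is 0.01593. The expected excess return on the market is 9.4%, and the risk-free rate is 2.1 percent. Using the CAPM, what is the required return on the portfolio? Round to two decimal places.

15.74%

β_Orrin = 0.00242 / 0.01593 = 0.1519
β_Wren = 0.01993 / 0.01593 = 1.2511
β_Ellery = 0.02578 / 0.01593 = 1.6183
β_Jessop = 0.03433 / 0.01593 = 2.1551
β_Fenwick = 0.03429 / 0.01593 = 2.1525
β_Dray = 0.02940 / 0.01593 = 1.8456
β_P = Σ w_i β_i = 0.15×0.1519 + 0.25×1.2511 + 0.21×1.6183 + 0.06×2.1551 + 0.12×2.1525 + 0.21×1.8456 = 1.4506
E(R_P) = R_f + β_P × MRP = 2.1% + 1.4506 × 9.4% = 15.74%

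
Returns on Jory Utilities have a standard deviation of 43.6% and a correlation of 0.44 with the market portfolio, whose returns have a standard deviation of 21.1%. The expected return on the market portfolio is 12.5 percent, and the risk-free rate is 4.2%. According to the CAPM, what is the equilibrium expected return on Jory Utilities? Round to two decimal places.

β = ρ × σ_i / σ_m = 0.44 × 43.6% / 21.1% = 0.9092
MRP = 12.5% − 4.2% = 8.30%
E(R) = 4.2% + 0.9092 × 8.3% = 11.75%

11.75%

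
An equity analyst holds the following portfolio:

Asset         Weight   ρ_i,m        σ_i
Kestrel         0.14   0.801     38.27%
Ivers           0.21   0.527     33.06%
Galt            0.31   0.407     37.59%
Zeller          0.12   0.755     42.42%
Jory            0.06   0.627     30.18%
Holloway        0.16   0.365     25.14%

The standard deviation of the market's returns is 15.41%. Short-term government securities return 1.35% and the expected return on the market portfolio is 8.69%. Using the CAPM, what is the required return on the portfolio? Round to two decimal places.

β_Kestrel = 0.801 × 38.27% / 15.41% = 1.9892
β_Ivers = 0.527 × 33.06% / 15.41% = 1.1306
β_Galt = 0.407 × 37.59% / 15.41% = 0.9928
β_Zeller = 0.755 × 42.42% / 15.41% = 2.0783
β_Jory = 0.627 × 30.18% / 15.41% = 1.2280
β_Holloway = 0.365 × 25.14% / 15.41% = 0.5955
β_P = Σ w_i β_i = 0.14×1.9892 + 0.21×1.1306 + 0.31×0.9928 + 0.12×2.0783 + 0.06×1.2280 + 0.16×0.5955 = 1.2420
MRP = 8.69% − 1.35% = 7.34%
E(R_P) = R_f + β_P × MRP = 1.35% + 1.2420 × 7.34% = 10.47%

10.47%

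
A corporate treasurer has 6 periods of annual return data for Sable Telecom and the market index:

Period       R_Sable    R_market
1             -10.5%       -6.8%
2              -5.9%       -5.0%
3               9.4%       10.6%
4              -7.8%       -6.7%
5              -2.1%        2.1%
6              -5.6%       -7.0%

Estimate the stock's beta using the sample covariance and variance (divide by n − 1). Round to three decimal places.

0.941

Mean R_i = (-10.5 − 5.9 + 9.4 − 7.8 − 2.1 − 5.6) / 6 = -3.7500%
Mean R_m = (-6.8 − 5.0 + 10.6 − 6.7 + 2.1 − 7.0) / 6 = -2.1333%
Σ(R_i − R̄_i)(R_m − R̄_m) = 239.5900  ⇒  Cov = 239.5900 / 5 = 47.9180
Σ(R_m − R̄_m)² = 254.5933  ⇒  Var(R_m) = 254.5933 / 5 = 50.9187
β = Cov / Var(R_m) = 47.9180 / 50.9187 = 0.9411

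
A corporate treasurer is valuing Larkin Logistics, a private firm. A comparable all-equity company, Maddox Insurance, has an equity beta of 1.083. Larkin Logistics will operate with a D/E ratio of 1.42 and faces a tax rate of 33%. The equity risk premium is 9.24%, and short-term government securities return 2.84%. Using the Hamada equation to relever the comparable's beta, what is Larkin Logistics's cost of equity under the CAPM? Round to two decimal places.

β_L = β_U × [1 + (1 − t)(D/E)] = 1.083 × [1 + (1 − 0.33) × 1.42]
    = 1.083 × [1 + 0.67 × 1.42] = 1.083 × 1.9514 = 2.1134
E(R) = R_f + β_L × MRP = 2.84% + 2.1134 × 9.24% = 22.37%

22.37%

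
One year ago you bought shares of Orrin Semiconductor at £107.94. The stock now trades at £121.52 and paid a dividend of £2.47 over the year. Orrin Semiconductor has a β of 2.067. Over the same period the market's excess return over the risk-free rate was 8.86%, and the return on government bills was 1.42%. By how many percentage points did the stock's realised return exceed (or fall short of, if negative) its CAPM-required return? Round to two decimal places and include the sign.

Realised HPR = (P1 + D1 − P0) / P0 = (121.52 + 2.47 − 107.94) / 107.94 = 16.05 / 107.94 = 14.8694%
CAPM required = R_f + β·MRP = 1.42% + 2.067 × 8.86% = 19.73362%
α = realised − required = 14.8694% − 19.73362% = -4.86%

-4.86%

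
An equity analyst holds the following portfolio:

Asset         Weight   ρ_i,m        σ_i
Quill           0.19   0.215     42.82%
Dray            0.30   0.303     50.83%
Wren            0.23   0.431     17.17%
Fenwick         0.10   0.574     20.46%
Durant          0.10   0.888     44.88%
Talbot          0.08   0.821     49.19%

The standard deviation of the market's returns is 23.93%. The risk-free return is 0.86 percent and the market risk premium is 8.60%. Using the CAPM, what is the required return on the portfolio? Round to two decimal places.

β_Quill = 0.215 × 42.82% / 23.93% = 0.3847
β_Dray = 0.303 × 50.83% / 23.93% = 0.6436
β_Wren = 0.431 × 17.17% / 23.93% = 0.3092
β_Fenwick = 0.574 × 20.46% / 23.93% = 0.4908
β_Durant = 0.888 × 44.88% / 23.93% = 1.6654
β_Talbot = 0.821 × 49.19% / 23.93% = 1.6876
β_P = Σ w_i β_i = 0.19×0.3847 + 0.30×0.6436 + 0.23×0.3092 + 0.10×0.4908 + 0.10×1.6654 + 0.08×1.6876 = 0.6879
E(R_P) = R_f + β_P × MRP = 0.86% + 0.6879 × 8.60% = 6.78%

6.78%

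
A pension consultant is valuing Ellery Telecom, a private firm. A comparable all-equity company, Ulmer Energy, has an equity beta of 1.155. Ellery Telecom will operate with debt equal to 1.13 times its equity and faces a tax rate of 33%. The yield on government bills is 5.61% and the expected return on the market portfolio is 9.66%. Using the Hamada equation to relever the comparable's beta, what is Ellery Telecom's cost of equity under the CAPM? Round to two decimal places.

β_L = β_U × [1 + (1 − t)(D/E)] = 1.155 × [1 + (1 − 0.33) × 1.13]
    = 1.155 × [1 + 0.67 × 1.13] = 1.155 × 1.7571 = 2.0295
MRP = 9.66% − 5.61% = 4.05%
E(R) = R_f + β_L × MRP = 5.61% + 2.0295 × 4.05% = 13.83%

13.83%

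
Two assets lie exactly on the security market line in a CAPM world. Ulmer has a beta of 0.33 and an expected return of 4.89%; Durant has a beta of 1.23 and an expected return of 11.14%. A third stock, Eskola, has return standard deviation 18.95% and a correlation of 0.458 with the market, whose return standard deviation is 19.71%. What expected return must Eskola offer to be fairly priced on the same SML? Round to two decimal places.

5.66%

MRP = (11.14% − 4.89%) / (1.23 − 0.33) = 6.9444%
R_f = 4.89% − 0.33 × 6.9444% = 2.5983%
β_Eskola = ρ·σ_i/σ_m = 0.458 × 18.95 / 19.71 = 0.4403
E(R_Eskola) = R_f + β × MRP = 2.5983% + 0.4403 × 6.9444% = 5.66%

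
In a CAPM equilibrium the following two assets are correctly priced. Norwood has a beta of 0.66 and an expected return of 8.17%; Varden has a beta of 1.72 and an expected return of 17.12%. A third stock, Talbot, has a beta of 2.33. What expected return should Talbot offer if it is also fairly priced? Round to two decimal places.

22.27%

MRP (SML slope) = (17.12% − 8.17%) / (1.72 − 0.66) = 8.95% / 1.06 = 8.4434%
R_f (intercept) = 8.17% − 0.66 × 8.4434% = 2.5974%
E(R_Talbot) = R_f + β × MRP = 2.5974% + 2.33 × 8.4434% = 22.27%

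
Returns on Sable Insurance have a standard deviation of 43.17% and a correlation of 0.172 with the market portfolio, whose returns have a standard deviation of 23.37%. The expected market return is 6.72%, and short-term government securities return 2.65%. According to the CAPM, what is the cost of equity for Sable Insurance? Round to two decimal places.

3.94%

β = ρ × σ_i / σ_m = 0.172 × 43.17% / 23.37% = 0.3177
MRP = 6.72% − 2.65% = 4.07%
E(R) = 2.65% + 0.3177 × 4.07% = 3.94%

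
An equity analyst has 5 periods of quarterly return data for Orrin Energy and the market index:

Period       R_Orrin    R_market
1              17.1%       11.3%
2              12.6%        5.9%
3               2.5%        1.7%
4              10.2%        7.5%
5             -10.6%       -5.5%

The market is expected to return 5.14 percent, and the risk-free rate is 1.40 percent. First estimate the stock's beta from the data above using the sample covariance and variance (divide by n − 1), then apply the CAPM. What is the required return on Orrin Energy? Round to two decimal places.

7.62%

Mean R_i = (17.1 + 12.6 + 2.5 + 10.2 − 10.6) / 5 = 6.3600%
Mean R_m = (11.3 + 5.9 + 1.7 + 7.5 − 5.5) / 5 = 4.1800%
Σ(R_i − R̄_i)(R_m − R̄_m) = 273.6960  ⇒  Cov = 273.6960 / 4 = 68.4240
Σ(R_m − R̄_m)² = 164.5280  ⇒  Var(R_m) = 164.5280 / 4 = 41.1320
β = Cov / Var(R_m) = 68.4240 / 41.1320 = 1.6635
MRP = 5.14% − 1.40% = 3.74%
E(R) = R_f + β × MRP = 1.40% + 1.6635 × 3.74% = 7.62%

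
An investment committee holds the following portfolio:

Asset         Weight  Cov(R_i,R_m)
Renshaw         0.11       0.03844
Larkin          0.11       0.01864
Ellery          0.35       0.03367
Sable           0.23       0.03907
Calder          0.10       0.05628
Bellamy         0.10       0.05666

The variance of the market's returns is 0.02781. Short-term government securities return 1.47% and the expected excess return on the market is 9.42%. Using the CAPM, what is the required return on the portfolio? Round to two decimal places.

14.46%

β_Renshaw = 0.03844 / 0.02781 = 1.3822
β_Larkin = 0.01864 / 0.02781 = 0.6703
β_Ellery = 0.03367 / 0.02781 = 1.2107
β_Sable = 0.03907 / 0.02781 = 1.4049
β_Calder = 0.05628 / 0.02781 = 2.0237
β_Bellamy = 0.05666 / 0.02781 = 2.0374
β_P = Σ w_i β_i = 0.11×1.3822 + 0.11×0.6703 + 0.35×1.2107 + 0.23×1.4049 + 0.10×2.0237 + 0.10×2.0374 = 1.3788
E(R_P) = R_f + β_P × MRP = 1.47% + 1.3788 × 9.42% = 14.46%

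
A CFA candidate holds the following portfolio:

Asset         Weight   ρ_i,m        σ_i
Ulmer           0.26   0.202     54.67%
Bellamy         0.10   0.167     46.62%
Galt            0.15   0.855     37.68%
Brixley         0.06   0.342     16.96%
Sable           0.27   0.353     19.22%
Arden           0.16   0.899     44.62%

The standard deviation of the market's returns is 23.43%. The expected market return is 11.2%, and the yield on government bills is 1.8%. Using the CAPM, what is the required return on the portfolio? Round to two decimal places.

β_Ulmer = 0.202 × 54.67% / 23.43% = 0.4713
β_Bellamy = 0.167 × 46.62% / 23.43% = 0.3323
β_Galt = 0.855 × 37.68% / 23.43% = 1.3750
β_Brixley = 0.342 × 16.96% / 23.43% = 0.2476
β_Sable = 0.353 × 19.22% / 23.43% = 0.2896
β_Arden = 0.899 × 44.62% / 23.43% = 1.7121
β_P = Σ w_i β_i = 0.26×0.4713 + 0.10×0.3323 + 0.15×1.3750 + 0.06×0.2476 + 0.27×0.2896 + 0.16×1.7121 = 0.7290
MRP = 11.2% − 1.8% = 9.40%
E(R_P) = R_f + β_P × MRP = 1.8% + 0.7290 × 9.4% = 8.65%

8.65%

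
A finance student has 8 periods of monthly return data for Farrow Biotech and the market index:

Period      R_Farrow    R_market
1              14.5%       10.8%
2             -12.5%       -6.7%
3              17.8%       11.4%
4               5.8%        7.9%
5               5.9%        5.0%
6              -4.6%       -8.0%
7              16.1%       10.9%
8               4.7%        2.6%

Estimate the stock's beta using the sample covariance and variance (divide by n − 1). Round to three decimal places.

Mean R_i = (14.5 − 12.5 + 17.8 + 5.8 + 5.9 − 4.6 + 16.1 + 4.7) / 8 = 5.9625%
Mean R_m = (10.8 − 6.7 + 11.4 + 7.9 + 5.0 − 8.0 + 10.9 + 2.6) / 8 = 4.2375%
Σ(R_i − R̄_i)(R_m − R̄_m) = 540.9713  ⇒  Cov = 540.9713 / 7 = 77.2816
Σ(R_m − R̄_m)² = 424.8188  ⇒  Var(R_m) = 424.8188 / 7 = 60.6884
β = Cov / Var(R_m) = 77.2816 / 60.6884 = 1.2734

1.273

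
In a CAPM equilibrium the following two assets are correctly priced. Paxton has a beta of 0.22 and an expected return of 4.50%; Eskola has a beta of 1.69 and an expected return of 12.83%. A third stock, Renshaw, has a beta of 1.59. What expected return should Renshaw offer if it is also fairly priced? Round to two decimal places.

MRP (SML slope) = (12.83% − 4.50%) / (1.69 − 0.22) = 8.33% / 1.47 = 5.6667%
R_f (intercept) = 4.50% − 0.22 × 5.6667% = 3.2533%
E(R_Renshaw) = R_f + β × MRP = 3.2533% + 1.59 × 5.6667% = 12.26%

12.26%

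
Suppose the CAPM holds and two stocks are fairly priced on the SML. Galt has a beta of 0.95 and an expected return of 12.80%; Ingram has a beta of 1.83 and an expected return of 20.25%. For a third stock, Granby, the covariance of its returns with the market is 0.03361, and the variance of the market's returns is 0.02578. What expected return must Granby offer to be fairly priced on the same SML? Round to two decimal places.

15.79%

MRP = (20.25% − 12.80%) / (1.83 − 0.95) = 8.4659%
R_f = 12.80% − 0.95 × 8.4659% = 4.7574%
β_Granby = Cov / Var(R_m) = 0.03361 / 0.02578 = 1.3037
E(R_Granby) = R_f + β × MRP = 4.7574% + 1.3037 × 8.4659% = 15.79%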